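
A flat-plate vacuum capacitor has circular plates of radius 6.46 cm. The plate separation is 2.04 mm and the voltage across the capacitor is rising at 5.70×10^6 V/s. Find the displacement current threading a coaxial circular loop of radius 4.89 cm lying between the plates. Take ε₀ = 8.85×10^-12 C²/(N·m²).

With E = V/d, dE/dt = 2.794×10^9 V/(m·s) and πR² = 0.01311 m², giving I_d = ε₀ πR² dE/dt = 3.242×10^-4 A.
Since J_d is uniform, the enclosed fraction is (r/R)² = 0.5730, giving I_d,enc = 1.86×10^-4 A.

1.86×10^-4 A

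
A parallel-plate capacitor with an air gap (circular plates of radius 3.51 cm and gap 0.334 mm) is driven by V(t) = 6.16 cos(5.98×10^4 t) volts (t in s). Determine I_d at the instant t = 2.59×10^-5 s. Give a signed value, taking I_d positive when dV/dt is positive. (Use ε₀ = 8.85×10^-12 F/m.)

dE/dt = (V₀ω/d)·−sin(ωt) with ωt = 1.54882 rad: (6.16)(5.98×10^4)(-0.9998)/(3.34×10^-4) = -1.103×10^9 V/(m·s).
I_d = ε₀ A dE/dt = (8.85×10^-12)(3.870×10^-3)(-1.103×10^9) = -3.78×10^-5 A.

-3.78×10^-5 A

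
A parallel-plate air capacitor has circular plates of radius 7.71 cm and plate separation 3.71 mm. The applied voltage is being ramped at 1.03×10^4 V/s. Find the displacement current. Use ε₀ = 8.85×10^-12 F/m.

4.59×10^-7 A

E = V/d so dE/dt = (dV/dt)/d = 2.776×10^6 V/(m·s), and I_d = ε₀ A dE/dt = (8.85×10^-12)(0.01867)(2.776×10^6) = 4.59×10^-7 A.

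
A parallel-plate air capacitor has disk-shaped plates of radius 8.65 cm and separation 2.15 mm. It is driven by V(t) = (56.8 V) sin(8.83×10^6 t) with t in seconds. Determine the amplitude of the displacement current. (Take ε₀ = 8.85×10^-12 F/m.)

0.0485 A

(dE/dt)_max = V₀ω/d = 2.333×10^11 V/(m·s); ω = 8.83×10^6 rad/s.
I_d,max = ε₀ A (dE/dt)_max = (8.85×10^-12)(0.02351)(2.333×10^11) = 0.0485 A.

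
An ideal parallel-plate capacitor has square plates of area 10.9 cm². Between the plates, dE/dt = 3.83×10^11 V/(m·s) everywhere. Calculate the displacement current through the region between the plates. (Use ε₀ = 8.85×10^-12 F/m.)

With a uniform field, Φ_E = EA, so I_d = ε₀ A dE/dt = 3.69×10^-3 A.

3.69×10^-3 A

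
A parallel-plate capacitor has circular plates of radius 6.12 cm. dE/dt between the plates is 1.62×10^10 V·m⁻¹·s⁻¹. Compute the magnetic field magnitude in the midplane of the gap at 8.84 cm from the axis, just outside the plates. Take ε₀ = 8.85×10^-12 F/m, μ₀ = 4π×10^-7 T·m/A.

I_d = ε₀ dΦ_E/dt = ε₀ πR² (dE/dt) = (8.85×10^-12)(0.01177)(1.62×10^10) = 1.687×10^-3 A through the full plate area.
Outside the plates the loop encloses all of I_d, so B·2πr = μ₀ I_d and B = 3.82×10^-9 T.

3.82×10^-9 T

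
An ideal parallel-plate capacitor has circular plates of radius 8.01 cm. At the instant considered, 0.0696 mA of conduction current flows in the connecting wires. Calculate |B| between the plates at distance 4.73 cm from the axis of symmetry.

1.03×10^-10 T

No conduction current crosses the gap, so I_d there equals the 6.96×10^-5 A in the leads.
An Ampèrian loop of radius r encloses a fraction (r/R)² of I_d. Then B·2πr = μ₀ I_d (r/R)², giving B = μ₀ I_d r/(2πR²) = 1.03×10^-10 T.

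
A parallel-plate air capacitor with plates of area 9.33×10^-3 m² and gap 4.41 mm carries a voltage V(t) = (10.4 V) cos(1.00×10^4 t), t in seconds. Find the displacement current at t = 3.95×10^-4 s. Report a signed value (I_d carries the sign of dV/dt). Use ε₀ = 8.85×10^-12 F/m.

1.41×10^-6 A

dV/dt = (10.4)(1.00×10^4)·−sin(3.95) = 7.521×10^4 V/s.
I_d = C dV/dt with C = ε₀A/d = (8.85×10^-12)(9.33×10^-3)/(4.41×10^-3) = 1.872×10^-11 F, so I_d = (1.872×10^-11)(7.521×10^4) = 1.41×10^-6 A.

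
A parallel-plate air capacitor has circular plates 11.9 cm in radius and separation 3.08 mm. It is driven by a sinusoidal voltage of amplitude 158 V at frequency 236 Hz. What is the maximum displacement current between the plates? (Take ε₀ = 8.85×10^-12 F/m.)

2.99×10^-5 A

C = ε₀A/d = (8.85×10^-12)(0.04449)/(3.08×10^-3) = 1.278×10^-10 F; ω = 2πf = 1483 rad/s.
I_d = C dV/dt, so |I_d|_max = C V₀ ω = (1.278×10^-10)(158)(1483) = 2.99×10^-5 A.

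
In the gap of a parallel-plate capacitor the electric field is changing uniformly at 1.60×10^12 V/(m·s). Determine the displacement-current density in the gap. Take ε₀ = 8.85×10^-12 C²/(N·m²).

14.2 A/m²

J_d = ε₀ dE/dt = (8.85×10^-12)(1.60×10^12) = 14.2 A/m².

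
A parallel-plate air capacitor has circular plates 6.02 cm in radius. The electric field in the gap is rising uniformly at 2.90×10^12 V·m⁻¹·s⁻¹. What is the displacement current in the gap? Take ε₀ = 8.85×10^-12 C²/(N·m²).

I_d = ε₀ A (dE/dt) = (8.85×10^-12)(0.01139 m²)(2.90×10^12) = 0.292 A.

0.292 A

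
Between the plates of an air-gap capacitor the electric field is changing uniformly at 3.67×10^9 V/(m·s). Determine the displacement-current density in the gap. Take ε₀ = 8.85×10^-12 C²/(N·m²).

The displacement-current density is ε₀ ∂E/∂t = (8.85×10^-12)(3.67×10^9) = 0.0325 A/m².

0.0325 A/m²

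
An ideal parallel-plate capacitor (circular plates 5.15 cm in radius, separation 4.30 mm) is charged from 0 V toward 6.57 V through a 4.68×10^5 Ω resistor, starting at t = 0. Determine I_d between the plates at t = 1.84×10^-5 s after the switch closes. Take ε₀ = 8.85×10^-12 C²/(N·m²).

1.42×10^-6 A

C = ε₀A/d = (8.85×10^-12)(8.332×10^-3)/(4.30×10^-3) = 1.715×10^-11 F, so τ = RC = 8.026×10^-6 s.
The conduction current is I(t) = (V₀/R) e^(−t/τ), and the displacement current between the plates equals it.
t/τ = 2.293; I_d = (6.57/4.68×10^5) · e^(−2.293) = (1.404×10^-5)(0.1010) = 1.42×10^-6 A.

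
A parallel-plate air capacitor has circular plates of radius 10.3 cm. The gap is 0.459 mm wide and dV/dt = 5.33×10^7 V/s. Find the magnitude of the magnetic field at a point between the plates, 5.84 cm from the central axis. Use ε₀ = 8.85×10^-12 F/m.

3.77×10^-8 T

dE/dt = (dV/dt)/d = 1.161×10^11 V/(m·s); I_d = ε₀(πR²)(dE/dt) = (8.85×10^-12)(0.03333)(1.161×10^11) = 0.03425 A.
For r < R the Ampère–Maxwell law gives B(2πr) = μ₀ I_d (r²/R²), so B = μ₀ I_d r/(2πR²) = (4π×10^-7)(0.03425)(0.0584)/(2π·0.103²) = 3.77×10^-8 T.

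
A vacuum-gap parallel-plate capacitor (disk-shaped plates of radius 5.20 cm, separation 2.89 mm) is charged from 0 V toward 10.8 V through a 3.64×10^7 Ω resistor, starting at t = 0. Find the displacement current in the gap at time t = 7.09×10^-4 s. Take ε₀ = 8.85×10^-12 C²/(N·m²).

C = ε₀A/d = (8.85×10^-12)(8.495×10^-3)/(2.89×10^-3) = 2.601×10^-11 F and τ = RC = 9.468×10^-4 s. I_d in the gap equals the RC charging current.
I_d(t) = (V₀/R) e^(−t/τ) = 2.967×10^-7 · e^(−0.7488) = 1.40×10^-7 A.

1.40×10^-7 A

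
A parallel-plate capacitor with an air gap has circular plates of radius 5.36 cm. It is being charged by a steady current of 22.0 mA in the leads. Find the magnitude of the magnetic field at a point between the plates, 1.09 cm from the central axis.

By continuity the displacement current in the gap matches the conduction current: I_d = 0.0220 A.
For r < R the Ampère–Maxwell law gives B(2πr) = μ₀ I_d (r²/R²), so B = μ₀ I_d r/(2πR²) = (4π×10^-7)(0.0220)(0.0109)/(2π·0.0536²) = 1.67×10^-8 T.

1.67×10^-8 T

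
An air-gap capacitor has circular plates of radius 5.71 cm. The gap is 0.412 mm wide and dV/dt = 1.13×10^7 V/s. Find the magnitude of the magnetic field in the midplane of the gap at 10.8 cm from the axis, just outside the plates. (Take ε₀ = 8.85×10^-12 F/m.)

4.60×10^-9 T

I_d = C dV/dt with C = ε₀πR²/d = 2.200×10^-10 F, so I_d = (2.200×10^-10)(1.13×10^7) = 2.486×10^-3 A.
For r ≥ R the full I_d is enclosed: B = μ₀ I_d/(2πr) = (4π×10^-7)(2.486×10^-3)/(2π·0.108) = 4.60×10^-9 T.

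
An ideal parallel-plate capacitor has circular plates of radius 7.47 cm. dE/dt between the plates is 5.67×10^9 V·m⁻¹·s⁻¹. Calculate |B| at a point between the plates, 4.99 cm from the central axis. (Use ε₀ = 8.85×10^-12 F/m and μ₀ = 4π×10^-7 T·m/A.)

I_d = ε₀ dΦ_E/dt = ε₀ πR² (dE/dt) = (8.85×10^-12)(0.01753)(5.67×10^9) = 8.796×10^-4 A through the full plate area.
An Ampèrian loop of radius r encloses a fraction (r/R)² of I_d. Then B·2πr = μ₀ I_d (r/R)², giving B = μ₀ I_d r/(2πR²) = 1.57×10^-9 T.

1.57×10^-9 T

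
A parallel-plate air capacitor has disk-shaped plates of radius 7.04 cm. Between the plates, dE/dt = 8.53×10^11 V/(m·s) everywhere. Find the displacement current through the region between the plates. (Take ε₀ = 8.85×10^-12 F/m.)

0.118 A

I_d = ε₀ A (dE/dt) = (8.85×10^-12)(0.01557 m²)(8.53×10^11) = 0.118 A.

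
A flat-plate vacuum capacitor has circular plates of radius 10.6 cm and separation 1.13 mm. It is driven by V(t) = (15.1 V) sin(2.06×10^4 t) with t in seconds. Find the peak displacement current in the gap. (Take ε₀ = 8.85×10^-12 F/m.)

(dE/dt)_max = V₀ω/d = 2.753×10^8 V/(m·s); ω = 2.06×10^4 rad/s.
I_d,max = ε₀ A (dE/dt)_max = (8.85×10^-12)(0.03530)(2.753×10^8) = 8.60×10^-5 A.

8.60×10^-5 A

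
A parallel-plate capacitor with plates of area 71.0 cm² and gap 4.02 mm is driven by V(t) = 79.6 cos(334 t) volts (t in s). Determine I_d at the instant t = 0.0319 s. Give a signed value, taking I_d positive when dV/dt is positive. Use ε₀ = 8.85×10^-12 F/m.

3.92×10^-7 A

dE/dt = (V₀ω/d)·−sin(ωt) with ωt = 10.6546 rad: (79.6)(334)(0.9424)/(4.02×10^-3) = 6.233×10^6 V/(m·s).
I_d = ε₀ A dE/dt = (8.85×10^-12)(7.10×10^-3)(6.233×10^6) = 3.92×10^-7 A.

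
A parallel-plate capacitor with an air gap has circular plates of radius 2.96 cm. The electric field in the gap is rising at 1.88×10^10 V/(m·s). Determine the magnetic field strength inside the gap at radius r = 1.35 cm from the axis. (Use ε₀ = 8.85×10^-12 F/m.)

Total displacement current: I_d = ε₀(πR²)(dE/dt) = (8.85×10^-12)(2.753×10^-3)(1.88×10^10) = 4.580×10^-4 A.
An Ampèrian loop of radius r encloses a fraction (r/R)² of I_d. Then B·2πr = μ₀ I_d (r/R)², giving B = μ₀ I_d r/(2πR²) = 1.41×10^-9 T.

1.41×10^-9 T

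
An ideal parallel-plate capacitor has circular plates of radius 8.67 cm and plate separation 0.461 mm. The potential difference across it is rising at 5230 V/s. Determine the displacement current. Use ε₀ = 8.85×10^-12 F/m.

E = V/d so dE/dt = (dV/dt)/d = 1.134×10^7 V/(m·s), and I_d = ε₀ A dE/dt = (8.85×10^-12)(0.02362)(1.134×10^7) = 2.37×10^-6 A.

2.37×10^-6 A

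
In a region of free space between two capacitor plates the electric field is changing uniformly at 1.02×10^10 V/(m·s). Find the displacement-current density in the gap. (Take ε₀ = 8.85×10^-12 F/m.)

J_d = ε₀ dE/dt = (8.85×10^-12)(1.02×10^10) = 0.0903 A/m².

0.0903 A/m²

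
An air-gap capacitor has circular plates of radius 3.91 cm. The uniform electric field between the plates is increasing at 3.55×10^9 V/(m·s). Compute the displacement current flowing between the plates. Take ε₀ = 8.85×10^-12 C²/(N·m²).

I_d = ε₀ A (dE/dt) = (8.85×10^-12)(4.803×10^-3 m²)(3.55×10^9) = 1.51×10^-4 A.

1.51×10^-4 A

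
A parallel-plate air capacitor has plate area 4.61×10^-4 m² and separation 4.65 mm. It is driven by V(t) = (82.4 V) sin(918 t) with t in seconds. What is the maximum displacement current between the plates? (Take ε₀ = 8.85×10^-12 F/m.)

6.64×10^-8 A

C = ε₀A/d = (8.85×10^-12)(4.61×10^-4)/(4.65×10^-3) = 8.774×10^-13 F; ω = 918 rad/s.
I_d = C dV/dt, so |I_d|_max = C V₀ ω = (8.774×10^-13)(82.4)(918) = 6.64×10^-8 A.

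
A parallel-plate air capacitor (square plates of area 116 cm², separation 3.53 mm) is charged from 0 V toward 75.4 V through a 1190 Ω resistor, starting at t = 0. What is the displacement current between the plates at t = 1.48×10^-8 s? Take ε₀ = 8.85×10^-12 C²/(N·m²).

With C = ε₀A/d = (8.85×10^-12)(0.0116)/(3.53×10^-3) = 2.908×10^-11 F, the time constant is τ = RC = 3.461×10^-8 s, so t/τ = 0.4276 and e^(−t/τ) = 0.6521.
I_d = I_cond = (V₀/R) e^(−t/τ) = (0.06336)(0.6521) = 0.0413 A.

0.0413 A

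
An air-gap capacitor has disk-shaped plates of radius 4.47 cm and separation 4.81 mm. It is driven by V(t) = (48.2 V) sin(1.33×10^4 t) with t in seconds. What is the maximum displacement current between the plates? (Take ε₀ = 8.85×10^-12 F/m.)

The displacement current equals the conduction current C dV/dt, which peaks at C V₀ ω.
With C = ε₀A/d = (8.85×10^-12)(6.277×10^-3)/(4.81×10^-3) = 1.155×10^-11 F and ω = 1.33×10^4 rad/s, I_d,max = (1.155×10^-11)(48.2)(1.33×10^4) = 7.40×10^-6 A.

7.40×10^-6 A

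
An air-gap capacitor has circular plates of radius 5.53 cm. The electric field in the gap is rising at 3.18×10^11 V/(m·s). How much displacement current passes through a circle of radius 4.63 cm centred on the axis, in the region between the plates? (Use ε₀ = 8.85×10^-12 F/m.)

Through the whole plate area (πR² = 9.607×10^-3 m²), I_d = ε₀ πR² dE/dt = 0.02704 A.
The field is uniform, so I_d,enc = I_d (r/R)² = (0.02704)(4.63/5.53)² = 0.0190 A.

0.0190 A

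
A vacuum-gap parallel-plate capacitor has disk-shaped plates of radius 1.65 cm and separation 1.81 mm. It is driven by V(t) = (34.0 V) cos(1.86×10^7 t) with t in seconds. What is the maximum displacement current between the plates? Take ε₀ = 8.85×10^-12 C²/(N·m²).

The displacement current equals the conduction current C dV/dt, which peaks at C V₀ ω.
With C = ε₀A/d = (8.85×10^-12)(8.553×10^-4)/(1.81×10^-3) = 4.182×10^-12 F and ω = 1.86×10^7 rad/s, I_d,max = (4.182×10^-12)(34.0)(1.86×10^7) = 2.64×10^-3 A.

2.64×10^-3 A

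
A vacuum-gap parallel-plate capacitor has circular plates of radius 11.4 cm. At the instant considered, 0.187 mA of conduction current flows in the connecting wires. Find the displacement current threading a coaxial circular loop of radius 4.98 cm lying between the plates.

3.57×10^-5 A

Between the plates the displacement current equals the wire current: I_d = 0.187 mA = 1.87×10^-4 A.
Since J_d is uniform, the enclosed fraction is (r/R)² = 0.1908, giving I_d,enc = 3.57×10^-5 A.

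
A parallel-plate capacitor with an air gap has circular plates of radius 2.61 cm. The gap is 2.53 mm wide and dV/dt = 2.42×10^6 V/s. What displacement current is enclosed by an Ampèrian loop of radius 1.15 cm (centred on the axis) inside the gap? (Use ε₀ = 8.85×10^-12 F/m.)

I_d = C dV/dt with C = ε₀πR²/d = 7.486×10^-12 F, so I_d = (7.486×10^-12)(2.42×10^6) = 1.812×10^-5 A.
Since J_d is uniform, the enclosed fraction is (r/R)² = 0.1941, giving I_d,enc = 3.52×10^-6 A.

3.52×10^-6 A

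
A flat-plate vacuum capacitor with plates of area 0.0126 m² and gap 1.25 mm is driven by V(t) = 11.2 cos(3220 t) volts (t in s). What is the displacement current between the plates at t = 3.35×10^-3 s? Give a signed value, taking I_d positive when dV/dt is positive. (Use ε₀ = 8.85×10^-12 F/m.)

3.15×10^-6 A

C = ε₀A/d = (8.85×10^-12)(0.0126)/(1.25×10^-3) = 8.921×10^-11 F. dV/dt = V₀ω·−sin(ωt); at ωt = 10.787 rad this factor is 0.9783.
I_d = C dV/dt = (8.921×10^-11)(11.2)(3220)(0.9783) = 3.15×10^-6 A.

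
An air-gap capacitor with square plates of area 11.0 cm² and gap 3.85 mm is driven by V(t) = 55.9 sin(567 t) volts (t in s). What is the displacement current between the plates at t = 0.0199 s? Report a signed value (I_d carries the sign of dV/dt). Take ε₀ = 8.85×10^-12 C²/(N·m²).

dV/dt = (55.9)(567)·cos(11.2833) = 8994 V/s.
I_d = C dV/dt with C = ε₀A/d = (8.85×10^-12)(1.10×10^-3)/(3.85×10^-3) = 2.529×10^-12 F, so I_d = (2.529×10^-12)(8994) = 2.27×10^-8 A.

2.27×10^-8 A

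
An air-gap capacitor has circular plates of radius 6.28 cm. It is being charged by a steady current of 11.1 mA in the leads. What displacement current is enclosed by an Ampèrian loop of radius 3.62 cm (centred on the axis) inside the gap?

By continuity the displacement current in the gap matches the conduction current: I_d = 0.0111 A.
Through an area πr² the displacement current is I_d·(πr²/πR²) = I_d (r/R)² = 3.69×10^-3 A.

3.69×10^-3 A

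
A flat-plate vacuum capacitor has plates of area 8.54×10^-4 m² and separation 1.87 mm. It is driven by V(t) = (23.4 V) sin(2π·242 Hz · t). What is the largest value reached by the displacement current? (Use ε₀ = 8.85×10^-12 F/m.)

C = ε₀A/d = (8.85×10^-12)(8.54×10^-4)/(1.87×10^-3) = 4.042×10^-12 F; ω = 2πf = 1521 rad/s.
I_d = C dV/dt, so |I_d|_max = C V₀ ω = (4.042×10^-12)(23.4)(1521) = 1.44×10^-7 A.

1.44×10^-7 A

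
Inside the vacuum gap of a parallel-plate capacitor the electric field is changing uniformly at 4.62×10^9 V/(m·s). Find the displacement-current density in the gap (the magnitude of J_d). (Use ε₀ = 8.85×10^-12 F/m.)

0.0409 A/m²

J_d = ε₀ dE/dt = (8.85×10^-12)(4.62×10^9) = 0.0409 A/m².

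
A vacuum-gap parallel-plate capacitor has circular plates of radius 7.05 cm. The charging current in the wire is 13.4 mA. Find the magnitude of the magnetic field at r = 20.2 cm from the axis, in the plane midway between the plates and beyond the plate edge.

1.33×10^-8 T

Between the plates the displacement current equals the wire current: I_d = 13.4 mA = 0.0134 A.
Outside the plates the loop encloses all of I_d, so B·2πr = μ₀ I_d and B = 1.33×10^-8 T.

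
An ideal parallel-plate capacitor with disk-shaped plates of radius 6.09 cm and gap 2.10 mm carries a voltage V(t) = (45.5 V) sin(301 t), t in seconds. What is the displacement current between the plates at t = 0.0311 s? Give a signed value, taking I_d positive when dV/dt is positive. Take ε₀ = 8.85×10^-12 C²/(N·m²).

dE/dt = (V₀ω/d)·cos(ωt) with ωt = 9.3611 rad: (45.5)(301)(-0.9980)/(2.10×10^-3) = -6.509×10^6 V/(m·s).
I_d = ε₀ A dE/dt = (8.85×10^-12)(0.01165)(-6.509×10^6) = -6.71×10^-7 A.

-6.71×10^-7 A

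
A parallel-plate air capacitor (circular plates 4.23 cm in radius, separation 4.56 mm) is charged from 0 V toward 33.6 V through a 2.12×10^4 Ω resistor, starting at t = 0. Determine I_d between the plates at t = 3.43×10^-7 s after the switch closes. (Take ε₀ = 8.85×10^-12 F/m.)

With C = ε₀A/d = (8.85×10^-12)(5.621×10^-3)/(4.56×10^-3) = 1.091×10^-11 F, the time constant is τ = RC = 2.313×10^-7 s, so t/τ = 1.483 and e^(−t/τ) = 0.2270.
I_d = I_cond = (V₀/R) e^(−t/τ) = (1.585×10^-3)(0.2270) = 3.60×10^-4 A.

3.60×10^-4 A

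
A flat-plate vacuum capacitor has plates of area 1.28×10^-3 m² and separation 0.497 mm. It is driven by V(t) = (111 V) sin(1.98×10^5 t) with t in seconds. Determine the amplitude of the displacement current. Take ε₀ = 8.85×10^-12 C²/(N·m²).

5.01×10^-4 A

C = ε₀A/d = (8.85×10^-12)(1.28×10^-3)/(4.97×10^-4) = 2.279×10^-11 F; ω = 1.98×10^5 rad/s.
I_d = C dV/dt, so |I_d|_max = C V₀ ω = (2.279×10^-11)(111)(1.98×10^5) = 5.01×10^-4 A.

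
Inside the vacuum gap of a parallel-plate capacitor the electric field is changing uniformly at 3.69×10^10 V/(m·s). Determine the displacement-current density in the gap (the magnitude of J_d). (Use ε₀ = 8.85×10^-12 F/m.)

0.327 A/m²

J_d = ε₀ ∂E/∂t, so J_d = 0.327 A/m².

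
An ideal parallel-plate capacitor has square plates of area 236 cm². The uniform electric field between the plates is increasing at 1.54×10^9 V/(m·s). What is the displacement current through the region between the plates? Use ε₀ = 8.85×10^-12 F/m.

I_d = ε₀ A (dE/dt) = (8.85×10^-12)(0.0236 m²)(1.54×10^9) = 3.22×10^-4 A.

3.22×10^-4 A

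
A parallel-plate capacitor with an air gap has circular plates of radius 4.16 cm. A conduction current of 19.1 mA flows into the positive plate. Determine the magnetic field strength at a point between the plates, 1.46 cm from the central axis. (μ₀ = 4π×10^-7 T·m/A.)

3.22×10^-8 T

No conduction current crosses the gap, so I_d there equals the 0.0191 A in the leads.
For r < R the Ampère–Maxwell law gives B(2πr) = μ₀ I_d (r²/R²), so B = μ₀ I_d r/(2πR²) = (4π×10^-7)(0.0191)(0.0146)/(2π·0.0416²) = 3.22×10^-8 T.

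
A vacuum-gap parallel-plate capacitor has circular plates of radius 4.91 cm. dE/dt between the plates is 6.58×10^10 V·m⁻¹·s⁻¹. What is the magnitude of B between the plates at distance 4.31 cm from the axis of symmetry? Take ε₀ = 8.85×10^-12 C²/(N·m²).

Total displacement current: I_d = ε₀(πR²)(dE/dt) = (8.85×10^-12)(7.574×10^-3)(6.58×10^10) = 4.411×10^-3 A.
An Ampèrian loop of radius r encloses a fraction (r/R)² of I_d. Then B·2πr = μ₀ I_d (r/R)², giving B = μ₀ I_d r/(2πR²) = 1.58×10^-8 T.

1.58×10^-8 T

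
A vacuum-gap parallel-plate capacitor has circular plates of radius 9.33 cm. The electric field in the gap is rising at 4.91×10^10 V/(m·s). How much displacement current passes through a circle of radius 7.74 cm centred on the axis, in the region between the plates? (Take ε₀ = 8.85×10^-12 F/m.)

Total displacement current: I_d = ε₀(πR²)(dE/dt) = (8.85×10^-12)(0.02735)(4.91×10^10) = 0.01188 A.
The field is uniform, so I_d,enc = I_d (r/R)² = (0.01188)(7.74/9.33)² = 8.18×10^-3 A.

8.18×10^-3 A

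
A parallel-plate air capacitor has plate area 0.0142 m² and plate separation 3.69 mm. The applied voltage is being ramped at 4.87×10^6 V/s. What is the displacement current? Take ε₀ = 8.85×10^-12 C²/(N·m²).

C = ε₀A/d = (8.85×10^-12)(0.0142)/(3.69×10^-3) = 3.406×10^-11 F.
I_d = C dV/dt = (3.406×10^-11)(4.87×10^6) = 1.66×10^-4 A.

1.66×10^-4 A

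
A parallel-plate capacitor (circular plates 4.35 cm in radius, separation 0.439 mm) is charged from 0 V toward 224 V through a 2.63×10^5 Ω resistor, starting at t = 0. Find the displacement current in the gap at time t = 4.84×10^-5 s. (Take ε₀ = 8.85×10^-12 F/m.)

1.83×10^-4 A

C = ε₀A/d = (8.85×10^-12)(5.945×10^-3)/(4.39×10^-4) = 1.198×10^-10 F and τ = RC = 3.151×10^-5 s. I_d in the gap equals the RC charging current.
I_d(t) = (V₀/R) e^(−t/τ) = 8.517×10^-4 · e^(−1.536) = 1.83×10^-4 A.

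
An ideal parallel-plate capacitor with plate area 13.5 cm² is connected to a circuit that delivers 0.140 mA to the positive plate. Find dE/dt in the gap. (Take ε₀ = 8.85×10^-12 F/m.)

Charge continuity gives I_d = I = 1.40×10^-4 A between the plates.
Then dE/dt = I_d/(ε₀A) = 1.17×10^10 V/(m·s).

1.17×10^10 V/(m·s)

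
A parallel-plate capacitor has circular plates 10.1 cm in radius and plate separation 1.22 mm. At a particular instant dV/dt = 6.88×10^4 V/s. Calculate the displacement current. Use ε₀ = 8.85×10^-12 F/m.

1.60×10^-5 A

The displacement current equals the charging current C dV/dt. With C = ε₀A/d = (8.85×10^-12)(0.03205)/(1.22×10^-3) = 2.325×10^-10 F, I_d = (2.325×10^-10)(6.88×10^4) = 1.60×10^-5 A.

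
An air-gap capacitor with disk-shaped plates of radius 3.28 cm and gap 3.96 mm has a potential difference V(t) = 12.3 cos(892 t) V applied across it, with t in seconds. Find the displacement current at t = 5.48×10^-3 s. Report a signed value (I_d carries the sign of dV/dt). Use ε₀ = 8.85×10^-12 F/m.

8.16×10^-8 A

dE/dt = (V₀ω/d)·−sin(ωt) with ωt = 4.88816 rad: (12.3)(892)(0.9846)/(3.96×10^-3) = 2.728×10^6 V/(m·s).
I_d = ε₀ A dE/dt = (8.85×10^-12)(3.380×10^-3)(2.728×10^6) = 8.16×10^-8 A.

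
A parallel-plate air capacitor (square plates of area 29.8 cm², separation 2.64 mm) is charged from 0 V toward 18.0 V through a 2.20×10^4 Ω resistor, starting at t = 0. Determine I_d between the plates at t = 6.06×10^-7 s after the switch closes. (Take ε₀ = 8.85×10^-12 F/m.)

C = ε₀A/d = (8.85×10^-12)(2.98×10^-3)/(2.64×10^-3) = 9.990×10^-12 F, so τ = RC = 2.198×10^-7 s.
The conduction current is I(t) = (V₀/R) e^(−t/τ), and the displacement current between the plates equals it.
t/τ = 2.757; I_d = (18.0/2.20×10^4) · e^(−2.757) = (8.182×10^-4)(0.06348) = 5.19×10^-5 A.

5.19×10^-5 A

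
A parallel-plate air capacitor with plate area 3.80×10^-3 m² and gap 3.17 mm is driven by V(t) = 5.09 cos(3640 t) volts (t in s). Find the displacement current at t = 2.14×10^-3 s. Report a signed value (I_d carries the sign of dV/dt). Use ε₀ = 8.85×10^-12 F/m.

-1.96×10^-7 A

dV/dt = (5.09)(3640)·−sin(7.7896) = -1.849×10^4 V/s.
I_d = C dV/dt with C = ε₀A/d = (8.85×10^-12)(3.80×10^-3)/(3.17×10^-3) = 1.061×10^-11 F, so I_d = (1.061×10^-11)(-1.849×10^4) = -1.96×10^-7 A.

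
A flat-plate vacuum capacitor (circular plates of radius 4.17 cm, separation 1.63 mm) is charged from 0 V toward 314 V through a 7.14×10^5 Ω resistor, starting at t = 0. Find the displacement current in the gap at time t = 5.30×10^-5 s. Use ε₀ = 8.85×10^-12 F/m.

3.60×10^-5 A

C = ε₀A/d = (8.85×10^-12)(5.463×10^-3)/(1.63×10^-3) = 2.966×10^-11 F, so τ = RC = 2.118×10^-5 s.
The conduction current is I(t) = (V₀/R) e^(−t/τ), and the displacement current between the plates equals it.
t/τ = 2.502; I_d = (314/7.14×10^5) · e^(−2.502) = (4.398×10^-4)(0.08192) = 3.60×10^-5 A.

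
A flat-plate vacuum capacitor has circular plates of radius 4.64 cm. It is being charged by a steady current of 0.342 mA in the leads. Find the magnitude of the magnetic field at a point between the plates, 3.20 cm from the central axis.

No conduction current crosses the gap, so I_d there equals the 3.42×10^-4 A in the leads.
For r < R the Ampère–Maxwell law gives B(2πr) = μ₀ I_d (r²/R²), so B = μ₀ I_d r/(2πR²) = (4π×10^-7)(3.42×10^-4)(0.0320)/(2π·0.0464²) = 1.02×10^-9 T.

1.02×10^-9 T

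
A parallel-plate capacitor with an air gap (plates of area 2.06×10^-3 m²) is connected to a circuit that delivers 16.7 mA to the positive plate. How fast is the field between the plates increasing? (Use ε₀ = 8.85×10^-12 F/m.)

Charge continuity gives I_d = I = 0.0167 A between the plates.
Then dE/dt = I_d/(ε₀A) = 9.16×10^11 V/(m·s).

9.16×10^11 V/(m·s)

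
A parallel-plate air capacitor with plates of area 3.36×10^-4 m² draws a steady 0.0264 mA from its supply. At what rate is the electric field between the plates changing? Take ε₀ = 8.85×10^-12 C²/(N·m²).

8.88×10^9 V/(m·s)

By continuity, I_d in the gap equals the 0.0264 mA flowing in the wire.
Then dE/dt = I_d/(ε₀A) = 8.88×10^9 V/(m·s).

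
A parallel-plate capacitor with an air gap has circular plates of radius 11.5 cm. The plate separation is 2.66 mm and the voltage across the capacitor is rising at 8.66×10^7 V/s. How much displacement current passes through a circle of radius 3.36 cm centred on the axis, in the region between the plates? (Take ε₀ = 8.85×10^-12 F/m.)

1.02×10^-3 A

dE/dt = (dV/dt)/d = 3.256×10^10 V/(m·s); I_d = ε₀(πR²)(dE/dt) = (8.85×10^-12)(0.04155)(3.256×10^10) = 0.01197 A.
The field is uniform, so I_d,enc = I_d (r/R)² = (0.01197)(3.36/11.5)² = 1.02×10^-3 A.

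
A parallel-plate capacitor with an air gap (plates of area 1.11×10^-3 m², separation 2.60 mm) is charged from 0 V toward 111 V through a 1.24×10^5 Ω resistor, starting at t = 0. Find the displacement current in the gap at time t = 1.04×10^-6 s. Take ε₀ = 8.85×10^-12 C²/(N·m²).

9.72×10^-5 A

With C = ε₀A/d = (8.85×10^-12)(1.11×10^-3)/(2.60×10^-3) = 3.778×10^-12 F, the time constant is τ = RC = 4.685×10^-7 s, so t/τ = 2.220 and e^(−t/τ) = 0.1086.
I_d = I_cond = (V₀/R) e^(−t/τ) = (8.952×10^-4)(0.1086) = 9.72×10^-5 A.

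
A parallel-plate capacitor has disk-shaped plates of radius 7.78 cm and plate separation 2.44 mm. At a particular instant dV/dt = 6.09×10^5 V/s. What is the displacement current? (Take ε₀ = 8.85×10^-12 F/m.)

4.20×10^-5 A

The displacement current equals the charging current C dV/dt. With C = ε₀A/d = (8.85×10^-12)(0.01902)/(2.44×10^-3) = 6.899×10^-11 F, I_d = (6.899×10^-11)(6.09×10^5) = 4.20×10^-5 A.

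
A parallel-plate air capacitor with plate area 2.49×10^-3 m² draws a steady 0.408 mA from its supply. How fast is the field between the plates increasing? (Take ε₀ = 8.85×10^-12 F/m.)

1.85×10^10 V/(m·s)

Charge continuity gives I_d = I = 4.08×10^-4 A between the plates.
Then dE/dt = I_d/(ε₀A) = 1.85×10^10 V/(m·s).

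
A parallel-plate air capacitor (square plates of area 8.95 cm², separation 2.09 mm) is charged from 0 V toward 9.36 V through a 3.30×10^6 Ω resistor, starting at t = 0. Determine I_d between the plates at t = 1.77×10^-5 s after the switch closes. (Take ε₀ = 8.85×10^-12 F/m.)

6.89×10^-7 A

C = ε₀A/d = (8.85×10^-12)(8.95×10^-4)/(2.09×10^-3) = 3.790×10^-12 F, so τ = RC = 1.251×10^-5 s.
The conduction current is I(t) = (V₀/R) e^(−t/τ), and the displacement current between the plates equals it.
t/τ = 1.415; I_d = (9.36/3.30×10^6) · e^(−1.415) = (2.836×10^-6)(0.2429) = 6.89×10^-7 A.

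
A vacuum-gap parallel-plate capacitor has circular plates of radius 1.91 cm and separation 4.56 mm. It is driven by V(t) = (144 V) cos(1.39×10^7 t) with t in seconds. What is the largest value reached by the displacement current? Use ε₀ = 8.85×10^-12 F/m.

4.45×10^-3 A

C = ε₀A/d = (8.85×10^-12)(1.146×10^-3)/(4.56×10^-3) = 2.224×10^-12 F; ω = 1.39×10^7 rad/s.
I_d = C dV/dt, so |I_d|_max = C V₀ ω = (2.224×10^-12)(144)(1.39×10^7) = 4.45×10^-3 A.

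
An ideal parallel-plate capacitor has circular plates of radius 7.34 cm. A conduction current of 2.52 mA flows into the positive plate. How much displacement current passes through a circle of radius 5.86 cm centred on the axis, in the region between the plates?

1.61×10^-3 A

By continuity the displacement current in the gap matches the conduction current: I_d = 2.52×10^-3 A.
The field is uniform, so I_d,enc = I_d (r/R)² = (2.52×10^-3)(5.86/7.34)² = 1.61×10^-3 A.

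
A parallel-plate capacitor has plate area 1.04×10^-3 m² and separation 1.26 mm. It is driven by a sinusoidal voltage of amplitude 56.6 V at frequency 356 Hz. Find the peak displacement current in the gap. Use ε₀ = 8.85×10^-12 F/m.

The displacement current equals the conduction current C dV/dt, which peaks at C V₀ ω.
With C = ε₀A/d = (8.85×10^-12)(1.04×10^-3)/(1.26×10^-3) = 7.305×10^-12 F and ω = 2πf = 2237 rad/s, I_d,max = (7.305×10^-12)(56.6)(2237) = 9.25×10^-7 A.

9.25×10^-7 A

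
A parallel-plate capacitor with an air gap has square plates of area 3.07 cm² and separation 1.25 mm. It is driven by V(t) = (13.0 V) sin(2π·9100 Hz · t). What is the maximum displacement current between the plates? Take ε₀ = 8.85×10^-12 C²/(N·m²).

1.62×10^-6 A

C = ε₀A/d = (8.85×10^-12)(3.07×10^-4)/(1.25×10^-3) = 2.174×10^-12 F; ω = 2πf = 5.718×10^4 rad/s.
I_d = C dV/dt, so |I_d|_max = C V₀ ω = (2.174×10^-12)(13.0)(5.718×10^4) = 1.62×10^-6 A.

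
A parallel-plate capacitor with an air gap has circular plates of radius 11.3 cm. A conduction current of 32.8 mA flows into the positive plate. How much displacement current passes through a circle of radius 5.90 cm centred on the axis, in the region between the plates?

8.94×10^-3 A

Between the plates the displacement current equals the wire current: I_d = 32.8 mA = 0.0328 A.
Since J_d is uniform, the enclosed fraction is (r/R)² = 0.2726, giving I_d,enc = 8.94×10^-3 A.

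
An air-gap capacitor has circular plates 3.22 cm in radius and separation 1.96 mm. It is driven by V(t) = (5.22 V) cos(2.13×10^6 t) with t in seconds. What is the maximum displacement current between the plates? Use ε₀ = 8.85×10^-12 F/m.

1.64×10^-4 A

(dE/dt)_max = V₀ω/d = 5.673×10^9 V/(m·s); ω = 2.13×10^6 rad/s.
I_d,max = ε₀ A (dE/dt)_max = (8.85×10^-12)(3.257×10^-3)(5.673×10^9) = 1.64×10^-4 A.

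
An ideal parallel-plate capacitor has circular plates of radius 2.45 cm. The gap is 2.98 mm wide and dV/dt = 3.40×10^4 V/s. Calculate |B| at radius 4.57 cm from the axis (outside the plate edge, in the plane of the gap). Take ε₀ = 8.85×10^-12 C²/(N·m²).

I_d = C dV/dt with C = ε₀πR²/d = 5.601×10^-12 F, so I_d = (5.601×10^-12)(3.40×10^4) = 1.904×10^-7 A.
Outside the plates the loop encloses all of I_d, so B·2πr = μ₀ I_d and B = 8.33×10^-13 T.

8.33×10^-13 T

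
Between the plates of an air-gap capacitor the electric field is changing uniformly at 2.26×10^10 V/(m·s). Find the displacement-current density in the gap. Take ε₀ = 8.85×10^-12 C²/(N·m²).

0.200 A/m²

The displacement-current density is ε₀ ∂E/∂t = (8.85×10^-12)(2.26×10^10) = 0.200 A/m².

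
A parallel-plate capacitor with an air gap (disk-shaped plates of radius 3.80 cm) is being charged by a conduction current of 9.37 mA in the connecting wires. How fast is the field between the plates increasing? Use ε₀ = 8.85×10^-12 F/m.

2.33×10^11 V/(m·s)

By continuity, I_d in the gap equals the 9.37 mA flowing in the wire.
Inverting I_d = ε₀ A dE/dt gives dE/dt = 9.37×10^-3 / (8.85×10^-12 · 4.536×10^-3) = 2.33×10^11 V/(m·s).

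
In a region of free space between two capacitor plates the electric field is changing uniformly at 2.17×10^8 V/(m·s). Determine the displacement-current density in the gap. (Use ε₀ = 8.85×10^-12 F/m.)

J_d = ε₀ ∂E/∂t, so J_d = 1.92×10^-3 A/m².

1.92×10^-3 A/m²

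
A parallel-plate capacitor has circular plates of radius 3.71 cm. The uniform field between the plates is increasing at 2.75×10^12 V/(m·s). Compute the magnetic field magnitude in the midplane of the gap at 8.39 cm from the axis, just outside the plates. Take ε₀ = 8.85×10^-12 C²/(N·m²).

2.51×10^-7 T

Total displacement current: I_d = ε₀(πR²)(dE/dt) = (8.85×10^-12)(4.324×10^-3)(2.75×10^12) = 0.1052 A.
Outside the plates the loop encloses all of I_d, so B·2πr = μ₀ I_d and B = 2.51×10^-7 T.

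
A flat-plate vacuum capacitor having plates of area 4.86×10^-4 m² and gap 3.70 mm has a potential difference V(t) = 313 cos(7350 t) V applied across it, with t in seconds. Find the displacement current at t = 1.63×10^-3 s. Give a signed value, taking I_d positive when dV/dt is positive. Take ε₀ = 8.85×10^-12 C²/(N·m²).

1.48×10^-6 A

dV/dt = (313)(7350)·−sin(11.9805) = 1.272×10^6 V/s.
I_d = C dV/dt with C = ε₀A/d = (8.85×10^-12)(4.86×10^-4)/(3.70×10^-3) = 1.162×10^-12 F, so I_d = (1.162×10^-12)(1.272×10^6) = 1.48×10^-6 A.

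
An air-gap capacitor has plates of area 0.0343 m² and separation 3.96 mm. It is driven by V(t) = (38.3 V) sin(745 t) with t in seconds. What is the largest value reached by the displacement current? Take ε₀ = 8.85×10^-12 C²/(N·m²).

2.19×10^-6 A

C = ε₀A/d = (8.85×10^-12)(0.0343)/(3.96×10^-3) = 7.666×10^-11 F; ω = 745 rad/s.
I_d = C dV/dt, so |I_d|_max = C V₀ ω = (7.666×10^-11)(38.3)(745) = 2.19×10^-6 A.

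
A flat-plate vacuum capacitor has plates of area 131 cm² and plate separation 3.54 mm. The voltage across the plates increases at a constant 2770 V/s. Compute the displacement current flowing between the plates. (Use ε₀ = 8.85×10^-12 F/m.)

9.07×10^-8 A

C = ε₀A/d = (8.85×10^-12)(0.0131)/(3.54×10^-3) = 3.275×10^-11 F.
I_d = C dV/dt = (3.275×10^-11)(2770) = 9.07×10^-8 A.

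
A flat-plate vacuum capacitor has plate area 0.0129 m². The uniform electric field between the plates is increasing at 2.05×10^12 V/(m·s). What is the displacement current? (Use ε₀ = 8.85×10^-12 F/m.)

0.234 A

With a uniform field, Φ_E = EA, so I_d = ε₀ A dE/dt = 0.234 A.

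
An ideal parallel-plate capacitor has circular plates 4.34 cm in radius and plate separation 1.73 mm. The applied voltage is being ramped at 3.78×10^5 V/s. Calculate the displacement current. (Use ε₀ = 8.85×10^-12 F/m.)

1.14×10^-5 A

The displacement current equals the charging current C dV/dt. With C = ε₀A/d = (8.85×10^-12)(5.917×10^-3)/(1.73×10^-3) = 3.027×10^-11 F, I_d = (3.027×10^-11)(3.78×10^5) = 1.14×10^-5 A.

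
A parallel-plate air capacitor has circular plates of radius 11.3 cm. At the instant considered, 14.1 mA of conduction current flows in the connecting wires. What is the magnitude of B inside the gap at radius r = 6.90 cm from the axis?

Between the plates the displacement current equals the wire current: I_d = 14.1 mA = 0.0141 A.
An Ampèrian loop of radius r encloses a fraction (r/R)² of I_d. Then B·2πr = μ₀ I_d (r/R)², giving B = μ₀ I_d r/(2πR²) = 1.52×10^-8 T.

1.52×10^-8 T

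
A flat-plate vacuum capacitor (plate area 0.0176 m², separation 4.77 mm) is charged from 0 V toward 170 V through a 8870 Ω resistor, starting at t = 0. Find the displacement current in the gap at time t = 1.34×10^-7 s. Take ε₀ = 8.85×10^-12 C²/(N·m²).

C = ε₀A/d = (8.85×10^-12)(0.0176)/(4.77×10^-3) = 3.265×10^-11 F, so τ = RC = 2.896×10^-7 s.
The conduction current is I(t) = (V₀/R) e^(−t/τ), and the displacement current between the plates equals it.
t/τ = 0.4627; I_d = (170/8870) · e^(−0.4627) = (0.01917)(0.6296) = 0.0121 A.

0.0121 A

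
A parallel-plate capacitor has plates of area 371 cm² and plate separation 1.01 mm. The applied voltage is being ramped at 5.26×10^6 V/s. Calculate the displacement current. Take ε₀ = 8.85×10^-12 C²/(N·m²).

The displacement current equals the charging current C dV/dt. With C = ε₀A/d = (8.85×10^-12)(0.0371)/(1.01×10^-3) = 3.251×10^-10 F, I_d = (3.251×10^-10)(5.26×10^6) = 1.71×10^-3 A.

1.71×10^-3 A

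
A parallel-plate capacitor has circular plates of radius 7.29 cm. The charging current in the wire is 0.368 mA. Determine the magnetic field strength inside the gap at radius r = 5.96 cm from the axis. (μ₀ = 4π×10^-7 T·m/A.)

By continuity the displacement current in the gap matches the conduction current: I_d = 3.68×10^-4 A.
For r < R the Ampère–Maxwell law gives B(2πr) = μ₀ I_d (r²/R²), so B = μ₀ I_d r/(2πR²) = (4π×10^-7)(3.68×10^-4)(0.0596)/(2π·0.0729²) = 8.25×10^-10 T.

8.25×10^-10 T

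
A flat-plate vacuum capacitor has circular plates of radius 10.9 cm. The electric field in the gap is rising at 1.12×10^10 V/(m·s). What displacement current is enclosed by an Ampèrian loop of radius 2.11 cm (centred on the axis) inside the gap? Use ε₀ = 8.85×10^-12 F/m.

Through the whole plate area (πR² = 0.03733 m²), I_d = ε₀ πR² dE/dt = 3.700×10^-3 A.
The field is uniform, so I_d,enc = I_d (r/R)² = (3.700×10^-3)(2.11/10.9)² = 1.39×10^-4 A.

1.39×10^-4 A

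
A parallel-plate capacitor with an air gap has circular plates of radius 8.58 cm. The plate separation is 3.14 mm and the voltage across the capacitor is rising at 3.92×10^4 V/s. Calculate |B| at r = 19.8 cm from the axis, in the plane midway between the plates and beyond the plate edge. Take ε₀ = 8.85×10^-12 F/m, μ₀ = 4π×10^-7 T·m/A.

I_d = C dV/dt with C = ε₀πR²/d = 6.519×10^-11 F, so I_d = (6.519×10^-11)(3.92×10^4) = 2.555×10^-6 A.
For r ≥ R the full I_d is enclosed: B = μ₀ I_d/(2πr) = (4π×10^-7)(2.555×10^-6)/(2π·0.198) = 2.58×10^-12 T.

2.58×10^-12 T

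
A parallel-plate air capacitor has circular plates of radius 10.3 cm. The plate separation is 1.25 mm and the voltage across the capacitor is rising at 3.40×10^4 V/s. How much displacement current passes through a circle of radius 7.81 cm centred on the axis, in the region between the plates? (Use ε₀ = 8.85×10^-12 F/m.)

4.61×10^-6 A

I_d = C dV/dt with C = ε₀πR²/d = 2.360×10^-10 F, so I_d = (2.360×10^-10)(3.40×10^4) = 8.024×10^-6 A.
Since J_d is uniform, the enclosed fraction is (r/R)² = 0.5749, giving I_d,enc = 4.61×10^-6 A.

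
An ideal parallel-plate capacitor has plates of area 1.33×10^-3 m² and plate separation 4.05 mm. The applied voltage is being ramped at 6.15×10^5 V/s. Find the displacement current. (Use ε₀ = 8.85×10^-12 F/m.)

The field between the plates is E = V/d, so dE/dt = (6.15×10^5)/(4.05×10^-3 m) = 1.519×10^8 V/(m·s).
I_d = ε₀ A (dE/dt) = (8.85×10^-12)(1.33×10^-3)(1.519×10^8) = 1.79×10^-6 A.

1.79×10^-6 A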